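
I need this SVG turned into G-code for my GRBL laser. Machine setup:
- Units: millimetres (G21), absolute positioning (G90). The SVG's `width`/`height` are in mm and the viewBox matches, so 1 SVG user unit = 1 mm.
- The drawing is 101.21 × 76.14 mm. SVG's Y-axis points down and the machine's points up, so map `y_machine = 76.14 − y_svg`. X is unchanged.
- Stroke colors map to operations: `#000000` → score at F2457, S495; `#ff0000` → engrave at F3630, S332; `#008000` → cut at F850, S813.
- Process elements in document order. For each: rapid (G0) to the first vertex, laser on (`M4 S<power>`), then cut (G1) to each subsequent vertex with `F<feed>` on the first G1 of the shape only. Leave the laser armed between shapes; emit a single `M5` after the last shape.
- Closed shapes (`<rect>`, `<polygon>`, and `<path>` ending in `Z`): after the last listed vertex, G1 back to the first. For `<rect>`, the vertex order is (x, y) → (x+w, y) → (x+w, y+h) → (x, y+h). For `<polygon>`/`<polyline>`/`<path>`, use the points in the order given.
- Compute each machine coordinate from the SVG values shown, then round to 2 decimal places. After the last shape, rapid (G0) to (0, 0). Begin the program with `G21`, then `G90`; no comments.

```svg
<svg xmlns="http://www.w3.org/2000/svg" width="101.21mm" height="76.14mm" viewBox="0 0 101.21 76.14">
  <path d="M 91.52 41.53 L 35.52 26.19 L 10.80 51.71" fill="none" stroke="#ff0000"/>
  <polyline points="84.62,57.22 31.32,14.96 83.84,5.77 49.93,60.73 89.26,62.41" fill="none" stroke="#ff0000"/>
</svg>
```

viewBox `0 0 101.21 76.14` with mm width/height → 1 unit = 1 mm. Flip: y_m = 76.14 − y_svg.

**Shape 1** — `<path>` open polyline, stroke `#ff0000` → engrave (S332, F3630). Machine vertices: (91.52,34.61) → (35.52,49.95) → (10.80,24.43). Open path.

**Shape 2** — `<polyline>` open polyline, stroke `#ff0000` → engrave (S332, F3630). Machine vertices: (84.62,18.92) → (31.32,61.18) → (83.84,70.37) → (49.93,15.41) → (89.26,13.73). Open path.

G21
G90
G0 X91.52 Y34.61
M4 S332
G1 X35.52 Y49.95 F3630
G1 X10.80 Y24.43
G0 X84.62 Y18.92
M4 S332
G1 X31.32 Y61.18 F3630
G1 X83.84 Y70.37
G1 X49.93 Y15.41
G1 X89.26 Y13.73
M5
G0 X0.00 Y0.00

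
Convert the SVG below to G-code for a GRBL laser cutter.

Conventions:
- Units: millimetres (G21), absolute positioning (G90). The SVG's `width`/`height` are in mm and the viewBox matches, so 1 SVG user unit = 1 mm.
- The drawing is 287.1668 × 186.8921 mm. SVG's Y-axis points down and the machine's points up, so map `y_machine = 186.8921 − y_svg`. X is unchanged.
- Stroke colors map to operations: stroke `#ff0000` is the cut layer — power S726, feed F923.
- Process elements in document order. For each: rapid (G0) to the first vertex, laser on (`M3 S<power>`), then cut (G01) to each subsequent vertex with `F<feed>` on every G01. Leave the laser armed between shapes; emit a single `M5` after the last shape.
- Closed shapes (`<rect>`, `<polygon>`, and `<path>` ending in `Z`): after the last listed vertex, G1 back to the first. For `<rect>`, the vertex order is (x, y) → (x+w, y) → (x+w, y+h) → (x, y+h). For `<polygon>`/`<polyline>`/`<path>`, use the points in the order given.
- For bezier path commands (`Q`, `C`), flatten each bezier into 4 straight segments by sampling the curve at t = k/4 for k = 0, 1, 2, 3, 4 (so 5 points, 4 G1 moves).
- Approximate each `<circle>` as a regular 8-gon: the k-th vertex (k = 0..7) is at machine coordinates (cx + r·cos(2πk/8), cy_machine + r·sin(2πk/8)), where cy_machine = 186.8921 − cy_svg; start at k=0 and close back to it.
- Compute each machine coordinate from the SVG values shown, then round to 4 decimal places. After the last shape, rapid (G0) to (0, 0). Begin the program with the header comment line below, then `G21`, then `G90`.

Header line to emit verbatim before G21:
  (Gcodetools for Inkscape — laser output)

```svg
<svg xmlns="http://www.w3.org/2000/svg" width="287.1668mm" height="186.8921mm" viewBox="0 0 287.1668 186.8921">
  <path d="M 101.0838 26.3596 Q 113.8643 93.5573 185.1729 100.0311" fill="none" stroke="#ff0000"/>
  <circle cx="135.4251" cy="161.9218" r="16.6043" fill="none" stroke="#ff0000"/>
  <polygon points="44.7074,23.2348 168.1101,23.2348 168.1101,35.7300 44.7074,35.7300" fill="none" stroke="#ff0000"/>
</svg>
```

1 u = 1 mm; y_m = 186.8921 − y.

[1] `<path>` quadratic bezier, #ff0000→cut S726 F923: (101.0838,160.5325) → (111.1321,130.7289) → (128.4963,108.5158) → (153.1766,93.8931) → (185.1729,86.8610)

[2] `<circle>` circle, #ff0000→cut S726 F923: (152.0294,24.9703) → (147.1661,36.7113) → (135.4251,41.5746) → (123.6841,36.7113) → (118.8208,24.9703) → (123.6841,13.2293) → (135.4251,8.3660) → (147.1661,13.2293) → (152.0294,24.9703) (closed)

[3] `<polygon>` rectangle, #ff0000→cut S726 F923: (44.7074,163.6573) → (168.1101,163.6573) → (168.1101,151.1621) → (44.7074,151.1621) → (44.7074,163.6573) (closed)

(Gcodetools for Inkscape — laser output)
G21
G90
G0 X101.0838 Y160.5325
M3 S726
G01 X111.1321 Y130.7289 F923
G01 X128.4963 Y108.5158 F923
G01 X153.1766 Y93.8931 F923
G01 X185.1729 Y86.8610 F923
G0 X152.0294 Y24.9703
M3 S726
G01 X147.1661 Y36.7113 F923
G01 X135.4251 Y41.5746 F923
G01 X123.6841 Y36.7113 F923
G01 X118.8208 Y24.9703 F923
G01 X123.6841 Y13.2293 F923
G01 X135.4251 Y8.3660 F923
G01 X147.1661 Y13.2293 F923
G01 X152.0294 Y24.9703 F923
G0 X44.7074 Y163.6573
M3 S726
G01 X168.1101 Y163.6573 F923
G01 X168.1101 Y151.1621 F923
G01 X44.7074 Y151.1621 F923
G01 X44.7074 Y163.6573 F923
M5
G0 X0.0000 Y0.0000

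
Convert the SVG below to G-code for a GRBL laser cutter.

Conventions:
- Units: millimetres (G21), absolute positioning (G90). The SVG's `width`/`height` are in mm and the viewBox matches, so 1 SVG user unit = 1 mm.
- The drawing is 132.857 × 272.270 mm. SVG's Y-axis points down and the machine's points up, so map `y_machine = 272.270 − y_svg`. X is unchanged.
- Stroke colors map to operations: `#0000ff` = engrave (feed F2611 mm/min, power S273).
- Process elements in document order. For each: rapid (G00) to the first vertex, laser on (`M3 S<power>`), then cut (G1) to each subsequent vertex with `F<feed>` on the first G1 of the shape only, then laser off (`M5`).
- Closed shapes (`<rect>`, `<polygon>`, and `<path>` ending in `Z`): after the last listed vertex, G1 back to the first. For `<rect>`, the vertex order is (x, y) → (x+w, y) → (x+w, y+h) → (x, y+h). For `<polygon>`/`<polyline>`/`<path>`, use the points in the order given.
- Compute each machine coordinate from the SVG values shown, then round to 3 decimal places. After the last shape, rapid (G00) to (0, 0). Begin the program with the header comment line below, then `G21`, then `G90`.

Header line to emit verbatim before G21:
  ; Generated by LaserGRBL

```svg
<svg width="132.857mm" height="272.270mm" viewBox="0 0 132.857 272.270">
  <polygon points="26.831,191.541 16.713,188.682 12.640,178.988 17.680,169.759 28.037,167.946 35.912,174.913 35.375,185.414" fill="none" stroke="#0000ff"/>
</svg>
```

; Generated by LaserGRBL
G21
G90
G00 X26.831 Y80.729
M3 S273
G1 X16.713 Y83.588 F2611
G1 X12.640 Y93.282
G1 X17.680 Y102.511
G1 X28.037 Y104.324
G1 X35.912 Y97.357
G1 X35.375 Y86.856
G1 X26.831 Y80.729
M5
G00 X0.000 Y0.000

viewBox `0 0 132.857 272.270` with mm width/height → 1 unit = 1 mm. Flip: y_m = 272.270 − y_svg.

**Shape 1** — `<polygon>` regular polygon, stroke `#0000ff` → engrave (S273, F2611). Machine vertices: (26.831,80.729) → (16.713,83.588) → (12.640,93.282) → (17.680,102.511) → (28.037,104.324) → (35.912,97.357) → (35.375,86.856) → (26.831,80.729). Closed: final G1 returns to the first vertex.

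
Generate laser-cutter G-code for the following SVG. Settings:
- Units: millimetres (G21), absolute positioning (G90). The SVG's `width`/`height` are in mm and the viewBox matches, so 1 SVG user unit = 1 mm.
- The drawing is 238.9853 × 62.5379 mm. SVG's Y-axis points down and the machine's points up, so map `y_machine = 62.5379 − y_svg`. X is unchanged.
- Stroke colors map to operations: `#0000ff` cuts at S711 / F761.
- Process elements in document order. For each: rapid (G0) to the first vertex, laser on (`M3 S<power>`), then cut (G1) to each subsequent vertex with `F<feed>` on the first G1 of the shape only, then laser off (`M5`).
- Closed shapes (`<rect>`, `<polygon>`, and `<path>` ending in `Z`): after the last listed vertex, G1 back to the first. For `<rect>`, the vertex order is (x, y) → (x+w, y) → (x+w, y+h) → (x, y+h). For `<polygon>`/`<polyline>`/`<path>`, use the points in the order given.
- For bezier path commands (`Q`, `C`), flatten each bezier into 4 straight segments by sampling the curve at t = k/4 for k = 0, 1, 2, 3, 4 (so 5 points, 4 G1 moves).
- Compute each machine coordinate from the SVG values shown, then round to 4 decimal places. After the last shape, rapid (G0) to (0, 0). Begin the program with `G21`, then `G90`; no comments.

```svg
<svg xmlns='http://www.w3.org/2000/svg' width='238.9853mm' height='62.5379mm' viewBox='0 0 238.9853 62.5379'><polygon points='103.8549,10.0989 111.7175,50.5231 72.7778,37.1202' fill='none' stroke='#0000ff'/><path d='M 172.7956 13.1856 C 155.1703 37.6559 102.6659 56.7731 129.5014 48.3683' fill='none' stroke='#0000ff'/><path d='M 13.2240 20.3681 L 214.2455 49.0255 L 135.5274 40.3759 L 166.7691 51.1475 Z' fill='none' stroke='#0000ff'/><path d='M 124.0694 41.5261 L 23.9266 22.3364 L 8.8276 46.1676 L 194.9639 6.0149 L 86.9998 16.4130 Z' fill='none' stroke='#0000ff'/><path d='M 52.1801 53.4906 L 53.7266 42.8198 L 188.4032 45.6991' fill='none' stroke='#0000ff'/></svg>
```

1 u = 1 mm; y_m = 62.5379 − y.

[1] `<polygon>` regular polygon, #0000ff→cut S711 F761: (103.8549,52.4390) → (111.7175,12.0148) → (72.7778,25.4177) → (103.8549,52.4390) (closed)

[2] `<path>` cubic bezier, #0000ff→cut S711 F761: (172.7956,49.3523) → (154.8215,32.3497) → (134.4757,19.4328) → (122.4663,12.6800) → (129.5014,14.1696)

[3] `<path>` closed polygon, #0000ff→cut S711 F761: (13.2240,42.1698) → (214.2455,13.5124) → (135.5274,22.1620) → (166.7691,11.3904) → (13.2240,42.1698) (closed)

[4] `<path>` closed polygon, #0000ff→cut S711 F761: (124.0694,21.0118) → (23.9266,40.2015) → (8.8276,16.3703) → (194.9639,56.5230) → (86.9998,46.1249) → (124.0694,21.0118) (closed)

[5] `<path>` open polyline, #0000ff→cut S711 F761: (52.1801,9.0473) → (53.7266,19.7181) → (188.4032,16.8388)

G21
G90
G0 X103.8549 Y52.4390
M3 S711
G1 X111.7175 Y12.0148 F761
G1 X72.7778 Y25.4177
G1 X103.8549 Y52.4390
M5
G0 X172.7956 Y49.3523
M3 S711
G1 X154.8215 Y32.3497 F761
G1 X134.4757 Y19.4328
G1 X122.4663 Y12.6800
G1 X129.5014 Y14.1696
M5
G0 X13.2240 Y42.1698
M3 S711
G1 X214.2455 Y13.5124 F761
G1 X135.5274 Y22.1620
G1 X166.7691 Y11.3904
G1 X13.2240 Y42.1698
M5
G0 X124.0694 Y21.0118
M3 S711
G1 X23.9266 Y40.2015 F761
G1 X8.8276 Y16.3703
G1 X194.9639 Y56.5230
G1 X86.9998 Y46.1249
G1 X124.0694 Y21.0118
M5
G0 X52.1801 Y9.0473
M3 S711
G1 X53.7266 Y19.7181 F761
G1 X188.4032 Y16.8388
M5
G0 X0.0000 Y0.0000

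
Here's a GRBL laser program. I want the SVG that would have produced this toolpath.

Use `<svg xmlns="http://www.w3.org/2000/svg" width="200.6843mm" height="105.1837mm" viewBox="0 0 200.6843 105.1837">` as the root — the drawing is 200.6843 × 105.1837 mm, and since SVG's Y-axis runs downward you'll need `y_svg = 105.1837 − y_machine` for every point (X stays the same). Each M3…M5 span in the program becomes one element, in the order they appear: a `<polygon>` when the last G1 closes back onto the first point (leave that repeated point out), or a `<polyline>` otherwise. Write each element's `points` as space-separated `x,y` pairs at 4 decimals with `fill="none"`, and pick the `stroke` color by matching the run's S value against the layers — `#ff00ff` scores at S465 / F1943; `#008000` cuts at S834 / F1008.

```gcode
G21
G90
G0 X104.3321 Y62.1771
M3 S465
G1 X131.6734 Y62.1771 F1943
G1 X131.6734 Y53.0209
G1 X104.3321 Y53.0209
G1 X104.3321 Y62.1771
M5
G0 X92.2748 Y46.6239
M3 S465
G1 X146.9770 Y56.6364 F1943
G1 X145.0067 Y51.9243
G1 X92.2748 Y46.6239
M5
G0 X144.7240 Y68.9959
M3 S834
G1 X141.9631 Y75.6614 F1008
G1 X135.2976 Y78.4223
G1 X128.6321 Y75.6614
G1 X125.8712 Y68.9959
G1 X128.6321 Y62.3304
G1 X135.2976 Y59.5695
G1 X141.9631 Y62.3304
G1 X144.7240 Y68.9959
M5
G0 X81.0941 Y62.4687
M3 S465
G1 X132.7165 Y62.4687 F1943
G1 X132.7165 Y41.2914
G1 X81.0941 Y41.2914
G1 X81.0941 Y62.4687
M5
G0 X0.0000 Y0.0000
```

<svg xmlns="http://www.w3.org/2000/svg" width="200.6843mm" height="105.1837mm" viewBox="0 0 200.6843 105.1837">
  <polygon points="104.3321,43.0066 131.6734,43.0066 131.6734,52.1628 104.3321,52.1628" fill="none" stroke="#ff00ff"/>
  <polygon points="92.2748,58.5598 146.9770,48.5473 145.0067,53.2594" fill="none" stroke="#ff00ff"/>
  <polygon points="144.7240,36.1878 141.9631,29.5223 135.2976,26.7614 128.6321,29.5223 125.8712,36.1878 128.6321,42.8533 135.2976,45.6142 141.9631,42.8533" fill="none" stroke="#008000"/>
  <polygon points="81.0941,42.7150 132.7165,42.7150 132.7165,63.8923 81.0941,63.8923" fill="none" stroke="#ff00ff"/>
</svg>

Each laser-on run becomes one SVG element. Flip Y back into SVG space with y_svg = 105.1837 − y_machine.

Run 1: S465 ⇒ score layer `#ff00ff`. The run returns to its start, so emit a `<polygon>` with points (Y-flipped): 104.3321,43.0066 131.6734,43.0066 131.6734,52.1628 104.3321,52.1628.

Run 2: the run's S465 means `#ff00ff` (score). The run returns to its start, so emit a `<polygon>` with points (Y-flipped): 92.2748,58.5598 146.9770,48.5473 145.0067,53.2594.

Run 3: the run's S834 means `#008000` (cut). The run returns to its start, so emit a `<polygon>` with points (Y-flipped): 144.7240,36.1878 141.9631,29.5223 135.2976,26.7614 128.6321,29.5223 125.8712,36.1878 128.6321,42.8533 135.2976,45.6142 141.9631,42.8533.

Run 4: S465 ⇒ score layer `#ff00ff`. The run returns to its start, so emit a `<polygon>` with points (Y-flipped): 81.0941,42.7150 132.7165,42.7150 132.7165,63.8923 81.0941,63.8923.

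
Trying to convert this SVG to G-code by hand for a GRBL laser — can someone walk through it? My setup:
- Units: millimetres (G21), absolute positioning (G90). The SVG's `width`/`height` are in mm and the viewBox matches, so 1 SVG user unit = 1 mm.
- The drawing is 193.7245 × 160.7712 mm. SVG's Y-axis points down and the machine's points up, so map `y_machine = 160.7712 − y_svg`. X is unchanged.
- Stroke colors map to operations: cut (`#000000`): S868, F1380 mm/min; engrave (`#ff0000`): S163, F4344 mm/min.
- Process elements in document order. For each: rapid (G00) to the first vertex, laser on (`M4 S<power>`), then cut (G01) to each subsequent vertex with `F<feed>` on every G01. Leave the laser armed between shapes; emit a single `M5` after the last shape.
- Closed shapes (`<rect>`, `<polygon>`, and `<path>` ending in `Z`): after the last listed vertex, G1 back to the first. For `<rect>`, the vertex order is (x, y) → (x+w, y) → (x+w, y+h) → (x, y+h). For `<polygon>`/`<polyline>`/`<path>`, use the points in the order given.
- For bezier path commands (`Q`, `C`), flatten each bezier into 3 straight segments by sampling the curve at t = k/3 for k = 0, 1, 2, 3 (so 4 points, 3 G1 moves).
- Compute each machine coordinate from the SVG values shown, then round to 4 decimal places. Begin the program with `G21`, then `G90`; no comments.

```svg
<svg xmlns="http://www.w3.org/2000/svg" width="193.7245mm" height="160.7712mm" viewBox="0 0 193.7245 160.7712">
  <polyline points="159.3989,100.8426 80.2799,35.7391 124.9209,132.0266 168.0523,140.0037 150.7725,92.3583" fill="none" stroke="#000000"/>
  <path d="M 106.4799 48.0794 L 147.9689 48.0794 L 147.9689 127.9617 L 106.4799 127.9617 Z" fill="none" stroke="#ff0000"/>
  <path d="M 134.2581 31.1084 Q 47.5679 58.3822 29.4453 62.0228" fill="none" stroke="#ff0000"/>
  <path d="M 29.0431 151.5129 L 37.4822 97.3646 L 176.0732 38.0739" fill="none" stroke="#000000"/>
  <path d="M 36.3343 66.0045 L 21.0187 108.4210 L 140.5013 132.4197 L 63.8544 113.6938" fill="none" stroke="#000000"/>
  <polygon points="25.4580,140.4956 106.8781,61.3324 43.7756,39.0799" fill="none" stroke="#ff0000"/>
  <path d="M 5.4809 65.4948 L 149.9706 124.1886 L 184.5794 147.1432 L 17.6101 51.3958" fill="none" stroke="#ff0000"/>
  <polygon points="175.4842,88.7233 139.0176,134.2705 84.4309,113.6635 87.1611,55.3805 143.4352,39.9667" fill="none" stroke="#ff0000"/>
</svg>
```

viewBox `0 0 193.7245 160.7712` with mm width/height → 1 unit = 1 mm. Flip: y_m = 160.7712 − y_svg.

**Shape 1** — `<polyline>` open polyline, stroke `#000000` → cut (S868, F1380). Machine vertices: (159.3989,59.9286) → (80.2799,125.0321) → (124.9209,28.7446) → (168.0523,20.7675) → (150.7725,68.4129). Open path.

**Shape 2** — `<path>` rectangle, stroke `#ff0000` → engrave (S163, F4344). Machine vertices: (106.4799,112.6918) → (147.9689,112.6918) → (147.9689,32.8095) → (106.4799,32.8095) → (106.4799,112.6918). Closed: final G1 returns to the first vertex.

**Shape 3** — `<path>` quadratic bezier, stroke `#ff0000` → engrave (S163, F4344). Control points (SVG): P0=(134.2581,31.1084), P1=(47.5679,58.3822), P2=(29.4453,62.0228); sampled at t=k/3. Machine vertices: (134.2581,129.6628) → (84.0833,114.1062) → (49.1457,103.8014) → (29.4453,98.7484). Open path.

**Shape 4** — `<path>` open polyline, stroke `#000000` → cut (S868, F1380). Machine vertices: (29.0431,9.2583) → (37.4822,63.4066) → (176.0732,122.6973). Open path.

**Shape 5** — `<path>` open polyline, stroke `#000000` → cut (S868, F1380). Machine vertices: (36.3343,94.7667) → (21.0187,52.3502) → (140.5013,28.3515) → (63.8544,47.0774). Open path.

**Shape 6** — `<polygon>` closed polygon, stroke `#ff0000` → engrave (S163, F4344). Machine vertices: (25.4580,20.2756) → (106.8781,99.4388) → (43.7756,121.6913) → (25.4580,20.2756). Closed: final G1 returns to the first vertex.

**Shape 7** — `<path>` open polyline, stroke `#ff0000` → engrave (S163, F4344). Machine vertices: (5.4809,95.2764) → (149.9706,36.5826) → (184.5794,13.6280) → (17.6101,109.3754). Open path.

**Shape 8** — `<polygon>` regular polygon, stroke `#ff0000` → engrave (S163, F4344). Machine vertices: (175.4842,72.0479) → (139.0176,26.5007) → (84.4309,47.1077) → (87.1611,105.3907) → (143.4352,120.8045) → (175.4842,72.0479). Closed: final G1 returns to the first vertex.

G21
G90
G00 X159.3989 Y59.9286
M4 S868
G01 X80.2799 Y125.0321 F1380
G01 X124.9209 Y28.7446 F1380
G01 X168.0523 Y20.7675 F1380
G01 X150.7725 Y68.4129 F1380
G00 X106.4799 Y112.6918
M4 S163
G01 X147.9689 Y112.6918 F4344
G01 X147.9689 Y32.8095 F4344
G01 X106.4799 Y32.8095 F4344
G01 X106.4799 Y112.6918 F4344
G00 X134.2581 Y129.6628
M4 S163
G01 X84.0833 Y114.1062 F4344
G01 X49.1457 Y103.8014 F4344
G01 X29.4453 Y98.7484 F4344
G00 X29.0431 Y9.2583
M4 S868
G01 X37.4822 Y63.4066 F1380
G01 X176.0732 Y122.6973 F1380
G00 X36.3343 Y94.7667
M4 S868
G01 X21.0187 Y52.3502 F1380
G01 X140.5013 Y28.3515 F1380
G01 X63.8544 Y47.0774 F1380
G00 X25.4580 Y20.2756
M4 S163
G01 X106.8781 Y99.4388 F4344
G01 X43.7756 Y121.6913 F4344
G01 X25.4580 Y20.2756 F4344
G00 X5.4809 Y95.2764
M4 S163
G01 X149.9706 Y36.5826 F4344
G01 X184.5794 Y13.6280 F4344
G01 X17.6101 Y109.3754 F4344
G00 X175.4842 Y72.0479
M4 S163
G01 X139.0176 Y26.5007 F4344
G01 X84.4309 Y47.1077 F4344
G01 X87.1611 Y105.3907 F4344
G01 X143.4352 Y120.8045 F4344
G01 X175.4842 Y72.0479 F4344
M5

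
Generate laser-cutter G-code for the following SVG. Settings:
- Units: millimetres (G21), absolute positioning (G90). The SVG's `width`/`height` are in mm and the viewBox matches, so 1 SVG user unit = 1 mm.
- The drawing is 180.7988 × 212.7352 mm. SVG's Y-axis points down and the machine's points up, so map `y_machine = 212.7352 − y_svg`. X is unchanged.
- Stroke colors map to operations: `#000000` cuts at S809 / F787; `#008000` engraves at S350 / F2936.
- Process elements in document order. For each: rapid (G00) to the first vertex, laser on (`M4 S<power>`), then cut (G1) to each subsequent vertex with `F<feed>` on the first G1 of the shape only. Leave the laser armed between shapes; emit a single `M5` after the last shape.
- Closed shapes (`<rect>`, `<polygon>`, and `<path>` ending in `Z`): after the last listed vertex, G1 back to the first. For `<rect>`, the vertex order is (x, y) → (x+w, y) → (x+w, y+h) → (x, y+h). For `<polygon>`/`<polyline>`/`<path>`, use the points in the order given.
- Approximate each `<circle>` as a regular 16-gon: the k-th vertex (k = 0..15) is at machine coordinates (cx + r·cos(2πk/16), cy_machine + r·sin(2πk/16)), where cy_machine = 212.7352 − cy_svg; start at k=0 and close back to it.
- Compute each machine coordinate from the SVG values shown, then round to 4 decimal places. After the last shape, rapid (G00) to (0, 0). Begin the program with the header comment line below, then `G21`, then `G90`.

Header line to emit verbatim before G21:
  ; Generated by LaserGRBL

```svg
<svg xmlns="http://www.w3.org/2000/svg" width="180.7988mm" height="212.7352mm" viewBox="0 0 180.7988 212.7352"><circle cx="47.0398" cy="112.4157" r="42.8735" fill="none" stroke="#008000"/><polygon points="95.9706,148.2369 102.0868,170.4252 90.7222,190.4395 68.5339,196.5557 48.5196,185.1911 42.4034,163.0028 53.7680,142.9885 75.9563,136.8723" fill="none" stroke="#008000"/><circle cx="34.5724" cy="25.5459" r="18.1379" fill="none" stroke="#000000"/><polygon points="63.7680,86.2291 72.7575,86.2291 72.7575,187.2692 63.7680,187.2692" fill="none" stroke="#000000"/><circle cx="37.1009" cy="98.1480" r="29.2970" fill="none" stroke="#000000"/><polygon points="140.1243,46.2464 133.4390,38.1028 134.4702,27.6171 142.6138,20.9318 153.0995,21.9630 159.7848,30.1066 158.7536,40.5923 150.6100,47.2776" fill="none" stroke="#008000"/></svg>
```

1 u = 1 mm; y_m = 212.7352 − y.

[1] `<circle>` circle, #008000→engrave S350 F2936: (89.9133,100.3195) → (86.6497,116.7265) → (77.3559,130.6356) → (63.4468,139.9294) → (47.0398,143.1930) → (30.6328,139.9294) → (16.7237,130.6356) → (7.4299,116.7265) → (4.1663,100.3195) → (7.4299,83.9125) → (16.7237,70.0034) → (30.6328,60.7096) → (47.0398,57.4460) → (63.4468,60.7096) → (77.3559,70.0034) → (86.6497,83.9125) → (89.9133,100.3195) (closed)

[2] `<polygon>` regular polygon, #008000→engrave S350 F2936: (95.9706,64.4983) → (102.0868,42.3100) → (90.7222,22.2957) → (68.5339,16.1795) → (48.5196,27.5441) → (42.4034,49.7324) → (53.7680,69.7467) → (75.9563,75.8629) → (95.9706,64.4983) (closed)

[3] `<circle>` circle, #000000→cut S809 F787: (52.7103,187.1893) → (51.3296,194.1304) → (47.3978,200.0147) → (41.5135,203.9465) → (34.5724,205.3272) → (27.6313,203.9465) → (21.7470,200.0147) → (17.8152,194.1304) → (16.4345,187.1893) → (17.8152,180.2482) → (21.7470,174.3639) → (27.6313,170.4321) → (34.5724,169.0514) → (41.5135,170.4321) → (47.3978,174.3639) → (51.3296,180.2482) → (52.7103,187.1893) (closed)

[4] `<polygon>` rectangle, #000000→cut S809 F787: (63.7680,126.5061) → (72.7575,126.5061) → (72.7575,25.4660) → (63.7680,25.4660) → (63.7680,126.5061) (closed)

[5] `<circle>` circle, #000000→cut S809 F787: (66.3979,114.5872) → (64.1678,125.7987) → (57.8170,135.3033) → (48.3124,141.6541) → (37.1009,143.8842) → (25.8894,141.6541) → (16.3848,135.3033) → (10.0340,125.7987) → (7.8039,114.5872) → (10.0340,103.3757) → (16.3848,93.8711) → (25.8894,87.5203) → (37.1009,85.2902) → (48.3124,87.5203) → (57.8170,93.8711) → (64.1678,103.3757) → (66.3979,114.5872) (closed)

[6] `<polygon>` regular polygon, #008000→engrave S350 F2936: (140.1243,166.4888) → (133.4390,174.6324) → (134.4702,185.1181) → (142.6138,191.8034) → (153.0995,190.7722) → (159.7848,182.6286) → (158.7536,172.1429) → (150.6100,165.4576) → (140.1243,166.4888) (closed)

; Generated by LaserGRBL
G21
G90
G00 X89.9133 Y100.3195
M4 S350
G1 X86.6497 Y116.7265 F2936
G1 X77.3559 Y130.6356
G1 X63.4468 Y139.9294
G1 X47.0398 Y143.1930
G1 X30.6328 Y139.9294
G1 X16.7237 Y130.6356
G1 X7.4299 Y116.7265
G1 X4.1663 Y100.3195
G1 X7.4299 Y83.9125
G1 X16.7237 Y70.0034
G1 X30.6328 Y60.7096
G1 X47.0398 Y57.4460
G1 X63.4468 Y60.7096
G1 X77.3559 Y70.0034
G1 X86.6497 Y83.9125
G1 X89.9133 Y100.3195
G00 X95.9706 Y64.4983
M4 S350
G1 X102.0868 Y42.3100 F2936
G1 X90.7222 Y22.2957
G1 X68.5339 Y16.1795
G1 X48.5196 Y27.5441
G1 X42.4034 Y49.7324
G1 X53.7680 Y69.7467
G1 X75.9563 Y75.8629
G1 X95.9706 Y64.4983
G00 X52.7103 Y187.1893
M4 S809
G1 X51.3296 Y194.1304 F787
G1 X47.3978 Y200.0147
G1 X41.5135 Y203.9465
G1 X34.5724 Y205.3272
G1 X27.6313 Y203.9465
G1 X21.7470 Y200.0147
G1 X17.8152 Y194.1304
G1 X16.4345 Y187.1893
G1 X17.8152 Y180.2482
G1 X21.7470 Y174.3639
G1 X27.6313 Y170.4321
G1 X34.5724 Y169.0514
G1 X41.5135 Y170.4321
G1 X47.3978 Y174.3639
G1 X51.3296 Y180.2482
G1 X52.7103 Y187.1893
G00 X63.7680 Y126.5061
M4 S809
G1 X72.7575 Y126.5061 F787
G1 X72.7575 Y25.4660
G1 X63.7680 Y25.4660
G1 X63.7680 Y126.5061
G00 X66.3979 Y114.5872
M4 S809
G1 X64.1678 Y125.7987 F787
G1 X57.8170 Y135.3033
G1 X48.3124 Y141.6541
G1 X37.1009 Y143.8842
G1 X25.8894 Y141.6541
G1 X16.3848 Y135.3033
G1 X10.0340 Y125.7987
G1 X7.8039 Y114.5872
G1 X10.0340 Y103.3757
G1 X16.3848 Y93.8711
G1 X25.8894 Y87.5203
G1 X37.1009 Y85.2902
G1 X48.3124 Y87.5203
G1 X57.8170 Y93.8711
G1 X64.1678 Y103.3757
G1 X66.3979 Y114.5872
G00 X140.1243 Y166.4888
M4 S350
G1 X133.4390 Y174.6324 F2936
G1 X134.4702 Y185.1181
G1 X142.6138 Y191.8034
G1 X153.0995 Y190.7722
G1 X159.7848 Y182.6286
G1 X158.7536 Y172.1429
G1 X150.6100 Y165.4576
G1 X140.1243 Y166.4888
M5
G00 X0.0000 Y0.0000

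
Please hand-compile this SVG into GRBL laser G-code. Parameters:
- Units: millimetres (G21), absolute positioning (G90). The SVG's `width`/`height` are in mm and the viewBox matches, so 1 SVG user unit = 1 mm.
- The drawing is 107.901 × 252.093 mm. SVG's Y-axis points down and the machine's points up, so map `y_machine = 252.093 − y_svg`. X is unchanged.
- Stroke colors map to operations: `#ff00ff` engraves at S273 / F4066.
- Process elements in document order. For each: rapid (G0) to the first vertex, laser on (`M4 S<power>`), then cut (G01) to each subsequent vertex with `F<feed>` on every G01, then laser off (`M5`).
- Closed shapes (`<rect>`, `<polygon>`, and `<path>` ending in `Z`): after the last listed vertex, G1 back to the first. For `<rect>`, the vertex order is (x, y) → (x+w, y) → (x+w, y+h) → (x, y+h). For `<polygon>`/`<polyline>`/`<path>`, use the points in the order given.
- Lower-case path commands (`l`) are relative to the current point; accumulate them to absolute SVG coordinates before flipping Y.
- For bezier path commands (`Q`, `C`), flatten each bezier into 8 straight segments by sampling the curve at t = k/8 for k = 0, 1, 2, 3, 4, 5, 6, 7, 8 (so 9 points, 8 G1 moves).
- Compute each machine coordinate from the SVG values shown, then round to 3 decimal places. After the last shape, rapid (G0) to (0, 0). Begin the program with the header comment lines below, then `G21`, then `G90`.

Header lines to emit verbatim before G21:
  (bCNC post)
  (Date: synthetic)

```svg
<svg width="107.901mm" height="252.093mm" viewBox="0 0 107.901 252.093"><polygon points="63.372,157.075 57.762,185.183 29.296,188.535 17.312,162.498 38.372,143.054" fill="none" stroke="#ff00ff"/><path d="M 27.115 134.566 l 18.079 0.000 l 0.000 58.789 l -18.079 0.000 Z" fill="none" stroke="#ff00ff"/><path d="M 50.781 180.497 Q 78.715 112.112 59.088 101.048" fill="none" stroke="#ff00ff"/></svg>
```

viewBox `0 0 107.901 252.093` with mm width/height → 1 unit = 1 mm. Flip: y_m = 252.093 − y_svg.

**Shape 1** — `<polygon>` regular polygon, stroke `#ff00ff` → engrave (S273, F4066). Machine vertices: (63.372,95.018) → (57.762,66.910) → (29.296,63.558) → (17.312,89.595) → (38.372,109.039) → (63.372,95.018). Closed: final G1 returns to the first vertex.

**Shape 2** — `<path>` rectangle, stroke `#ff00ff` → engrave (S273, F4066). Machine vertices: (27.115,117.527) → (45.194,117.527) → (45.194,58.738) → (27.115,58.738) → (27.115,117.527). Closed: final G1 returns to the first vertex.

**Shape 3** — `<path>` quadratic bezier, stroke `#ff00ff` → engrave (S273, F4066). Control points (SVG): P0=(50.781,180.497), P1=(78.715,112.112), P2=(59.088,101.048); sampled at t=k/8. Machine vertices: (50.781,71.596) → (57.021,87.797) → (61.775,102.206) → (65.043,114.824) → (66.825,125.651) → (67.120,134.686) → (65.929,141.930) → (63.252,147.383) → (59.088,151.045). Open path.

(bCNC post)
(Date: synthetic)
G21
G90
G0 X63.372 Y95.018
M4 S273
G01 X57.762 Y66.910 F4066
G01 X29.296 Y63.558 F4066
G01 X17.312 Y89.595 F4066
G01 X38.372 Y109.039 F4066
G01 X63.372 Y95.018 F4066
M5
G0 X27.115 Y117.527
M4 S273
G01 X45.194 Y117.527 F4066
G01 X45.194 Y58.738 F4066
G01 X27.115 Y58.738 F4066
G01 X27.115 Y117.527 F4066
M5
G0 X50.781 Y71.596
M4 S273
G01 X57.021 Y87.797 F4066
G01 X61.775 Y102.206 F4066
G01 X65.043 Y114.824 F4066
G01 X66.825 Y125.651 F4066
G01 X67.120 Y134.686 F4066
G01 X65.929 Y141.930 F4066
G01 X63.252 Y147.383 F4066
G01 X59.088 Y151.045 F4066
M5
G0 X0.000 Y0.000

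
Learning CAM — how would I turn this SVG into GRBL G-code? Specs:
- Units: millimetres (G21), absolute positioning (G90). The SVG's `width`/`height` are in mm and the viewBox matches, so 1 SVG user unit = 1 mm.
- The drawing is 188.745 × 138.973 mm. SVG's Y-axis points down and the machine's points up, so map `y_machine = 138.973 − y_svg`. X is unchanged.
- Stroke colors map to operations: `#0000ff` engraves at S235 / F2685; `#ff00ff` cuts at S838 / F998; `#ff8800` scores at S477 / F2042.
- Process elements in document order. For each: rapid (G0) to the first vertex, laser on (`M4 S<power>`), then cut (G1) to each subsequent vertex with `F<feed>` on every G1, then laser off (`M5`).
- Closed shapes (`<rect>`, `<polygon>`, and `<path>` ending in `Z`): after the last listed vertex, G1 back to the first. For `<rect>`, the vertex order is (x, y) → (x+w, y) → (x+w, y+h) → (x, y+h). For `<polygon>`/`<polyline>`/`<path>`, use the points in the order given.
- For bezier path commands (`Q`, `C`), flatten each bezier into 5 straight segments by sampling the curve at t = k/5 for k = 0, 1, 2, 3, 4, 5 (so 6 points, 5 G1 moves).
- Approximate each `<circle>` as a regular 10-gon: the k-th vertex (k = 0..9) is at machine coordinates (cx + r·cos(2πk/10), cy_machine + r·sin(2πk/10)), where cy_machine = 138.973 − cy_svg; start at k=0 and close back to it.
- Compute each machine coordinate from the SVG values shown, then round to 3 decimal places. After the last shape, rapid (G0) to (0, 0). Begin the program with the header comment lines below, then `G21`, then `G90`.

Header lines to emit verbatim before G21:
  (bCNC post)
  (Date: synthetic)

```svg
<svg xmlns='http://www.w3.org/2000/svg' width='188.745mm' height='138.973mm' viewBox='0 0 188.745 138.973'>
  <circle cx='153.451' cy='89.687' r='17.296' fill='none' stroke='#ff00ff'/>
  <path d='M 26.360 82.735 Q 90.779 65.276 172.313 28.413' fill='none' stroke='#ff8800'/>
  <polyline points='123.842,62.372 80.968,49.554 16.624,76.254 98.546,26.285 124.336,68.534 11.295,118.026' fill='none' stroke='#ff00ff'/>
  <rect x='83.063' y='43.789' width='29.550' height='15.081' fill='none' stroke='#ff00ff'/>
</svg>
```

(bCNC post)
(Date: synthetic)
G21
G90
G0 X170.747 Y49.286
M4 S838
G1 X167.444 Y59.452 F998
G1 X158.796 Y65.735 F998
G1 X148.106 Y65.735 F998
G1 X139.458 Y59.452 F998
G1 X136.155 Y49.286 F998
G1 X139.458 Y39.120 F998
G1 X148.106 Y32.837 F998
G1 X158.796 Y32.837 F998
G1 X167.444 Y39.120 F998
G1 X170.747 Y49.286 F998
M5
G0 X26.360 Y56.238
M4 S477
G1 X52.812 Y63.998 F2042
G1 X80.634 Y73.310 F2042
G1 X109.824 Y84.174 F2042
G1 X140.384 Y96.591 F2042
G1 X172.313 Y110.560 F2042
M5
G0 X123.842 Y76.601
M4 S838
G1 X80.968 Y89.419 F998
G1 X16.624 Y62.719 F998
G1 X98.546 Y112.688 F998
G1 X124.336 Y70.439 F998
G1 X11.295 Y20.947 F998
M5
G0 X83.063 Y95.184
M4 S838
G1 X112.613 Y95.184 F998
G1 X112.613 Y80.103 F998
G1 X83.063 Y80.103 F998
G1 X83.063 Y95.184 F998
M5
G0 X0.000 Y0.000

Since the viewBox matches the mm dimensions, user units are millimetres directly. The only transform is the Y-flip y_m = 138.973 − y_svg.

Shape 1 is a circle drawn with `<circle>`. Its stroke #ff00ff means cut at S838, F998. After flipping Y the toolpath is (170.747,49.286) → (167.444,59.452) → (158.796,65.735) → (148.106,65.735) → (139.458,59.452) → (136.155,49.286) → (139.458,39.120) → (148.106,32.837) → (158.796,32.837) → (167.444,39.120) → (170.747,49.286), returning to the start.

Shape 2 is a quadratic bezier drawn with `<path>`. Its stroke #ff8800 means score at S477, F2042. After flipping Y the toolpath is (26.360,56.238) → (52.812,63.998) → (80.634,73.310) → (109.824,84.174) → (140.384,96.591) → (172.313,110.560).

Shape 3 is a open polyline drawn with `<polyline>`. Its stroke #ff00ff means cut at S838, F998. After flipping Y the toolpath is (123.842,76.601) → (80.968,89.419) → (16.624,62.719) → (98.546,112.688) → (124.336,70.439) → (11.295,20.947).

Shape 4 is a rectangle drawn with `<rect>`. Its stroke #ff00ff means cut at S838, F998. After flipping Y the toolpath is (83.063,95.184) → (112.613,95.184) → (112.613,80.103) → (83.063,80.103) → (83.063,95.184), returning to the start.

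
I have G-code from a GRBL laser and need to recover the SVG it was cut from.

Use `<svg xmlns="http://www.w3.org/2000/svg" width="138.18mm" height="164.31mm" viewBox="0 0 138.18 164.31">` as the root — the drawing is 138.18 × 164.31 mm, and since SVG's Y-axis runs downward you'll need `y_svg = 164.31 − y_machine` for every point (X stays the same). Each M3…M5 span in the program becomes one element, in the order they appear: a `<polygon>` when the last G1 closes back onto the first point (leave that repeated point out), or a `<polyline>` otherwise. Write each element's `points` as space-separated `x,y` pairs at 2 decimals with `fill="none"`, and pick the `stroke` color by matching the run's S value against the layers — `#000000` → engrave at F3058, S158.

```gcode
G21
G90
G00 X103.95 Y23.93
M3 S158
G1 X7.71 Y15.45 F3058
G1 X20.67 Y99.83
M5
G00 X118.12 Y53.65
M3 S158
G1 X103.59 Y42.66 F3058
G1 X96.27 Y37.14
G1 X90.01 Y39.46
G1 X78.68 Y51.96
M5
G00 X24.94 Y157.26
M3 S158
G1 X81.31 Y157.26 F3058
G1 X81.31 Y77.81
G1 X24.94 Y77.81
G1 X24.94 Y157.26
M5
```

y_svg = 164.31 − y_m. Every run uses S158, so all elements get stroke `#000000` (engrave).

[1] open run; points: 103.95,140.38 7.71,148.86 20.67,64.48

[2] open run; points: 118.12,110.66 103.59,121.65 96.27,127.17 90.01,124.85 78.68,112.35

[3] closed run; points: 24.94,7.05 81.31,7.05 81.31,86.50 24.94,86.50

<svg xmlns="http://www.w3.org/2000/svg" width="138.18mm" height="164.31mm" viewBox="0 0 138.18 164.31">
  <polyline points="103.95,140.38 7.71,148.86 20.67,64.48" fill="none" stroke="#000000"/>
  <polyline points="118.12,110.66 103.59,121.65 96.27,127.17 90.01,124.85 78.68,112.35" fill="none" stroke="#000000"/>
  <polygon points="24.94,7.05 81.31,7.05 81.31,86.50 24.94,86.50" fill="none" stroke="#000000"/>
</svg>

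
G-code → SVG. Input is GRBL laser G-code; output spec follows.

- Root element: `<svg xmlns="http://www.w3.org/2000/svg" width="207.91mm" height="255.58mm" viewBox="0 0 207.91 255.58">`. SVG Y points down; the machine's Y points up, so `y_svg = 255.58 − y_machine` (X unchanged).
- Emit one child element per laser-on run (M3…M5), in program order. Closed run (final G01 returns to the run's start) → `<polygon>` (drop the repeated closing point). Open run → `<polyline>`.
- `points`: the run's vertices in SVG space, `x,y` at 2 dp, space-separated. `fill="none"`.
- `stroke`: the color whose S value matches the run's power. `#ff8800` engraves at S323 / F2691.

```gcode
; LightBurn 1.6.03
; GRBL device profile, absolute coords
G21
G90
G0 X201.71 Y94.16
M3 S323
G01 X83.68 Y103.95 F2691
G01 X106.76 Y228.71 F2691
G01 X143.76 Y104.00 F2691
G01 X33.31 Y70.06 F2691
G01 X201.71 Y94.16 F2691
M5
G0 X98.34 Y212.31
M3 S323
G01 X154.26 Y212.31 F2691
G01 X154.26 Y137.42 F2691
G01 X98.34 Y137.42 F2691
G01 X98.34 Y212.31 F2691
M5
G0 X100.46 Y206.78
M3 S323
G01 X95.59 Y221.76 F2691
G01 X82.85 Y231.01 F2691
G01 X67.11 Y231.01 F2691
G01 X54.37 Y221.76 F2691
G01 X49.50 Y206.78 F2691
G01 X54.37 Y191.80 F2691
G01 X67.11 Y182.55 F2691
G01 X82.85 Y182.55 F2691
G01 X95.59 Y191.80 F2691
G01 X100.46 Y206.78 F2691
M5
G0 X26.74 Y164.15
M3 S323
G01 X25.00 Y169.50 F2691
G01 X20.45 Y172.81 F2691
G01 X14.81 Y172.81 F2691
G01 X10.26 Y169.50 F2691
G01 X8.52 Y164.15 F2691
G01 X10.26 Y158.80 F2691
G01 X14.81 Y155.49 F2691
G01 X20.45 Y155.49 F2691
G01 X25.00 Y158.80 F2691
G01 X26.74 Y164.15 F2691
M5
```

y_svg = 255.58 − y_m. Every run uses S323, so all elements get stroke `#ff8800` (engrave).

[1] closed run; points: 201.71,161.42 83.68,151.63 106.76,26.87 143.76,151.58 33.31,185.52

[2] closed run; points: 98.34,43.27 154.26,43.27 154.26,118.16 98.34,118.16

[3] closed run; points: 100.46,48.80 95.59,33.82 82.85,24.57 67.11,24.57 54.37,33.82 49.50,48.80 54.37,63.78 67.11,73.03 82.85,73.03 95.59,63.78

[4] closed run; points: 26.74,91.43 25.00,86.08 20.45,82.77 14.81,82.77 10.26,86.08 8.52,91.43 10.26,96.78 14.81,100.09 20.45,100.09 25.00,96.78

<svg xmlns="http://www.w3.org/2000/svg" width="207.91mm" height="255.58mm" viewBox="0 0 207.91 255.58">
  <polygon points="201.71,161.42 83.68,151.63 106.76,26.87 143.76,151.58 33.31,185.52" fill="none" stroke="#ff8800"/>
  <polygon points="98.34,43.27 154.26,43.27 154.26,118.16 98.34,118.16" fill="none" stroke="#ff8800"/>
  <polygon points="100.46,48.80 95.59,33.82 82.85,24.57 67.11,24.57 54.37,33.82 49.50,48.80 54.37,63.78 67.11,73.03 82.85,73.03 95.59,63.78" fill="none" stroke="#ff8800"/>
  <polygon points="26.74,91.43 25.00,86.08 20.45,82.77 14.81,82.77 10.26,86.08 8.52,91.43 10.26,96.78 14.81,100.09 20.45,100.09 25.00,96.78" fill="none" stroke="#ff8800"/>
</svg>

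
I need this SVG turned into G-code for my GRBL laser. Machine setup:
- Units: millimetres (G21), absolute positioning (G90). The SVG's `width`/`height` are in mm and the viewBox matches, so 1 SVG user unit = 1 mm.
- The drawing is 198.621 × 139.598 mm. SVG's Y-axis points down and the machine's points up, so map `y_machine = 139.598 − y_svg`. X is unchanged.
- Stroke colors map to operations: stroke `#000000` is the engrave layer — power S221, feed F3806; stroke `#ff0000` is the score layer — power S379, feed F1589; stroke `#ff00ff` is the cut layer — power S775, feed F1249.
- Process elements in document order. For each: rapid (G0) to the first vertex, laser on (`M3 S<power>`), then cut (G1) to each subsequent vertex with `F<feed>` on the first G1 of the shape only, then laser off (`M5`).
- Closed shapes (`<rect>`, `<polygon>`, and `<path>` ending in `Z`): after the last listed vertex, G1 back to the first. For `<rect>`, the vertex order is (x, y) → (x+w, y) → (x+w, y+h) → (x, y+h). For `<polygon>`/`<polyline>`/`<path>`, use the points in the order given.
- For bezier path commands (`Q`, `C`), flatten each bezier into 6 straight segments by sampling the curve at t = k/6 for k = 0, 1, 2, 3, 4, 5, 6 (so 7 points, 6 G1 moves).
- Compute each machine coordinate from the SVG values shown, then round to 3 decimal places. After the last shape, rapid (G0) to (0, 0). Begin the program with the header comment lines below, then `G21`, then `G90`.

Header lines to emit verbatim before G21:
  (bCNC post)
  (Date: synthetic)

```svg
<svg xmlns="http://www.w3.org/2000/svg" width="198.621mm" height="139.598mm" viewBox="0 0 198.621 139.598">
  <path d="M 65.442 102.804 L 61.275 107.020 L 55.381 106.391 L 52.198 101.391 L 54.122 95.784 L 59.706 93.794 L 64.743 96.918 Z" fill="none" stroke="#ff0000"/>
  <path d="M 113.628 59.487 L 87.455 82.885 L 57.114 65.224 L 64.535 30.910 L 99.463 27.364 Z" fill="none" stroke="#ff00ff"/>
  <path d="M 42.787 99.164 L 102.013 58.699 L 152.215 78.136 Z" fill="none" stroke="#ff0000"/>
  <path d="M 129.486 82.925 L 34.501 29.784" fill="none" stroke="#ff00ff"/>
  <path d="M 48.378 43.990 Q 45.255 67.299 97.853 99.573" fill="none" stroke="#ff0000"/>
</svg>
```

(bCNC post)
(Date: synthetic)
G21
G90
G0 X65.442 Y36.794
M3 S379
G1 X61.275 Y32.578 F1589
G1 X55.381 Y33.207
G1 X52.198 Y38.207
G1 X54.122 Y43.814
G1 X59.706 Y45.804
G1 X64.743 Y42.680
G1 X65.442 Y36.794
M5
G0 X113.628 Y80.111
M3 S775
G1 X87.455 Y56.713 F1249
G1 X57.114 Y74.374
G1 X64.535 Y108.688
G1 X99.463 Y112.234
G1 X113.628 Y80.111
M5
G0 X42.787 Y40.434
M3 S379
G1 X102.013 Y80.899 F1589
G1 X152.215 Y61.462
G1 X42.787 Y40.434
M5
G0 X129.486 Y56.673
M3 S775
G1 X34.501 Y109.814 F1249
M5
G0 X48.378 Y95.608
M3 S379
G1 X48.885 Y87.589 F1589
G1 X52.487 Y79.073
G1 X59.185 Y70.058
G1 X68.979 Y60.545
G1 X81.868 Y50.534
G1 X97.853 Y40.025
M5
G0 X0.000 Y0.000

1 u = 1 mm; y_m = 139.598 − y.

[1] `<path>` regular polygon, #ff0000→score S379 F1589: (65.442,36.794) → (61.275,32.578) → (55.381,33.207) → (52.198,38.207) → (54.122,43.814) → (59.706,45.804) → (64.743,42.680) → (65.442,36.794) (closed)

[2] `<path>` regular polygon, #ff00ff→cut S775 F1249: (113.628,80.111) → (87.455,56.713) → (57.114,74.374) → (64.535,108.688) → (99.463,112.234) → (113.628,80.111) (closed)

[3] `<path>` closed polygon, #ff0000→score S379 F1589: (42.787,40.434) → (102.013,80.899) → (152.215,61.462) → (42.787,40.434) (closed)

[4] `<path>` line segment, #ff00ff→cut S775 F1249: (129.486,56.673) → (34.501,109.814)

[5] `<path>` quadratic bezier, #ff0000→score S379 F1589: (48.378,95.608) → (48.885,87.589) → (52.487,79.073) → (59.185,70.058) → (68.979,60.545) → (81.868,50.534) → (97.853,40.025)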